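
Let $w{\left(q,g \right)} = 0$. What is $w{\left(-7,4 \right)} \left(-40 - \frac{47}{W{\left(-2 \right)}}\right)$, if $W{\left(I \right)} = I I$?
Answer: $0$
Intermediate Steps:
$W{\left(I \right)} = I^{2}$
$w{\left(-7,4 \right)} \left(-40 - \frac{47}{W{\left(-2 \right)}}\right) = 0 \left(-40 - \frac{47}{\left(-2\right)^{2}}\right) = 0 \left(-40 - \frac{47}{4}\right) = 0 \left(- \frac{207}{4}\right) = 0$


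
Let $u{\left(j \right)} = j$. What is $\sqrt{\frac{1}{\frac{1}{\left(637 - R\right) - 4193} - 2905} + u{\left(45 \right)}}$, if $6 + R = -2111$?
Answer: $\frac{\sqrt{196590835924194}}{2090148} \approx 6.7082$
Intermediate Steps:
$R = -2117$ ($R = -6 - 2111 = -2117$)
$\sqrt{\frac{1}{\frac{1}{\left(637 - R\right) - 4193} - 2905} + u{\left(45 \right)}} = \sqrt{\frac{1}{\frac{1}{\left(637 - -2117\right) - 4193} - 2905} + 45} = \sqrt{\frac{1}{\frac{1}{\left(637 + 2117\right) - 4193} - 2905} + 45} = \sqrt{\frac{1}{\frac{1}{2754 - 4193} - 2905} + 45} = \sqrt{\frac{1}{\frac{1}{-1439} - 2905} + 45} = \sqrt{\frac{1}{- \frac{1}{1439} - 2905} + 45} = \sqrt{\frac{1}{- \frac{4180296}{1439}} + 45} = \sqrt{- \frac{1439}{4180296} + 45} = \sqrt{\frac{188111881}{4180296}} = \frac{\sqrt{196590835924194}}{2090148}$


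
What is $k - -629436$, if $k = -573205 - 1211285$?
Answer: $-1155054$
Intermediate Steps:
$k = -1784490$ ($k = -573205 - 1211285 = -1784490$)
$k - -629436 = -1784490 - -629436 = -1784490 + 629436 = -1155054$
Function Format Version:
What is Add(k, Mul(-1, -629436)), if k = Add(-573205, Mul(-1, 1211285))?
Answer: -1155054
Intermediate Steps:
k = -1784490 (k = Add(-573205, -1211285) = -1784490)
Add(k, Mul(-1, -629436)) = Add(-1784490, Mul(-1, -629436)) = Add(-1784490, 629436) = -1155054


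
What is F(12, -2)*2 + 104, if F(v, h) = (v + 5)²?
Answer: 682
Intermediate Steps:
F(v, h) = (5 + v)²
F(12, -2)*2 + 104 = (5 + 12)²*2 + 104 = 17²*2 + 104 = 289*2 + 104 = 578 + 104 = 682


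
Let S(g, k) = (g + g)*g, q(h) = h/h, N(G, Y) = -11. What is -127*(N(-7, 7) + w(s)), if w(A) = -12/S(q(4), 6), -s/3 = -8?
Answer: 2159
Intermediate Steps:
q(h) = 1
s = 24 (s = -3*(-8) = 24)
S(g, k) = 2*g² (S(g, k) = (2*g)*g = 2*g²)
w(A) = -6 (w(A) = -12/(2*1²) = -12/(2*1) = -12/2 = -12*½ = -6)
-127*(N(-7, 7) + w(s)) = -127*(-11 - 6) = -127*(-17) = 2159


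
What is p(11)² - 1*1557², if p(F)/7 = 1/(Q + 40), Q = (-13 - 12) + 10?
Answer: -1515155576/625 ≈ -2.4242e+6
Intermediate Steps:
Q = -15 (Q = -25 + 10 = -15)
p(F) = 7/25 (p(F) = 7/(-15 + 40) = 7/25)
p(11)² - 1*1557² = (7/25)² - 1*1557² = 49/625 - 1*2424249 = 49/625 - 2424249 = -1515155576/625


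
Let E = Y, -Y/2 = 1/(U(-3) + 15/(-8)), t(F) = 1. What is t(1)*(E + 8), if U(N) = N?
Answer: 328/39 ≈ 8.4103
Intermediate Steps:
Y = 16/39 (Y = -2/(-3 + 15/(-8)) = -2/(-3 + 15*(-⅛)) = -2/(-3 - 15/8) = -2/(-39/8) = -2*(-8/39) = 16/39 ≈ 0.41026)
E = 16/39 ≈ 0.41026
t(1)*(E + 8) = 1*(16/39 + 8) = 1*(328/39) = 328/39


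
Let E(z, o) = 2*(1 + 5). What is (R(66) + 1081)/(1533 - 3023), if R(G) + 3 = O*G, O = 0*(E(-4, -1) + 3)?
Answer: -539/745 ≈ -0.72349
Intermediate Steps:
E(z, o) = 12 (E(z, o) = 2*6 = 12)
O = 0 (O = 0*(12 + 3) = 0*15 = 0)
R(G) = -3 (R(G) = -3 + 0*G = -3 + 0 = -3)
(R(66) + 1081)/(1533 - 3023) = (-3 + 1081)/(1533 - 3023) = 1078/(-1490) = 1078*(-1/1490) = -539/745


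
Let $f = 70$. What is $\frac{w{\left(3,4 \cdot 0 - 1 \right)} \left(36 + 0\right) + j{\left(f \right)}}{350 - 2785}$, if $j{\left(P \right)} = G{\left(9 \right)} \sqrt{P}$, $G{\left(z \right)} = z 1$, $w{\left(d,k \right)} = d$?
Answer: $- \frac{108}{2435} - \frac{9 \sqrt{70}}{2435} \approx -0.075277$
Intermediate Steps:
$G{\left(z \right)} = z$
$j{\left(P \right)} = 9 \sqrt{P}$
$\frac{w{\left(3,4 \cdot 0 - 1 \right)} \left(36 + 0\right) + j{\left(f \right)}}{350 - 2785} = \frac{3 \left(36 + 0\right) + 9 \sqrt{70}}{350 - 2785} = \frac{3 \cdot 36 + 9 \sqrt{70}}{-2435} = \left(108 + 9 \sqrt{70}\right) \left(- \frac{1}{2435}\right) = - \frac{108}{2435} - \frac{9 \sqrt{70}}{2435}$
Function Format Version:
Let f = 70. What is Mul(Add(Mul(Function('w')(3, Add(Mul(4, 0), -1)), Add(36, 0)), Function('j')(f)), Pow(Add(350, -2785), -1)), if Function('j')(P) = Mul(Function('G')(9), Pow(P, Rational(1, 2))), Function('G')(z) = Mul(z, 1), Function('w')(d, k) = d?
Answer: Add(Rational(-108, 2435), Mul(Rational(-9, 2435), Pow(70, Rational(1, 2)))) ≈ -0.075277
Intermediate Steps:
Function('G')(z) = z
Function('j')(P) = Mul(9, Pow(P, Rational(1, 2)))
Mul(Add(Mul(Function('w')(3, Add(Mul(4, 0), -1)), Add(36, 0)), Function('j')(f)), Pow(Add(350, -2785), -1)) = Mul(Add(Mul(3, Add(36, 0)), Mul(9, Pow(70, Rational(1, 2)))), Pow(Add(350, -2785), -1)) = Mul(Add(Mul(3, 36), Mul(9, Pow(70, Rational(1, 2)))), Pow(-2435, -1)) = Mul(Add(108, Mul(9, Pow(70, Rational(1, 2)))), Rational(-1, 2435)) = Add(Rational(-108, 2435), Mul(Rational(-9, 2435), Pow(70, Rational(1, 2))))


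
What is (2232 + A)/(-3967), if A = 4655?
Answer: -6887/3967 ≈ -1.7361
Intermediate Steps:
(2232 + A)/(-3967) = (2232 + 4655)/(-3967) = 6887*(-1/3967) = -6887/3967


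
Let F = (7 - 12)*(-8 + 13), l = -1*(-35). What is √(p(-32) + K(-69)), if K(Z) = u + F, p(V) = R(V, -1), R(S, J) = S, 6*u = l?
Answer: I*√1842/6 ≈ 7.1531*I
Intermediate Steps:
l = 35
F = -25 (F = -5*5 = -25)
u = 35/6 (u = (⅙)*35 = 35/6 ≈ 5.8333)
p(V) = V
K(Z) = -115/6 (K(Z) = 35/6 - 25 = -115/6)
√(p(-32) + K(-69)) = √(-32 - 115/6) = √(-307/6) = I*√1842/6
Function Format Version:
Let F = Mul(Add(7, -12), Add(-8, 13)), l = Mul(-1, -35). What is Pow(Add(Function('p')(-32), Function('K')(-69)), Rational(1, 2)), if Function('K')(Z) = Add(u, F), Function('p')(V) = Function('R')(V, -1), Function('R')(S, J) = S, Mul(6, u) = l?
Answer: Mul(Rational(1, 6), I, Pow(1842, Rational(1, 2))) ≈ Mul(7.1531, I)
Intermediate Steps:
l = 35
F = -25 (F = Mul(-5, 5) = -25)
u = Rational(35, 6) (u = Mul(Rational(1, 6), 35) = Rational(35, 6) ≈ 5.8333)
Function('p')(V) = V
Function('K')(Z) = Rational(-115, 6) (Function('K')(Z) = Add(Rational(35, 6), -25) = Rational(-115, 6))
Pow(Add(Function('p')(-32), Function('K')(-69)), Rational(1, 2)) = Pow(Add(-32, Rational(-115, 6)), Rational(1, 2)) = Pow(Rational(-307, 6), Rational(1, 2)) = Mul(Rational(1, 6), I, Pow(1842, Rational(1, 2)))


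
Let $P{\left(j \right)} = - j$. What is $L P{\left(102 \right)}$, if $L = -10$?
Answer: $1020$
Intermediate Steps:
$L P{\left(102 \right)} = - 10 \left(\left(-1\right) 102\right) = \left(-10\right) \left(-102\right) = 1020$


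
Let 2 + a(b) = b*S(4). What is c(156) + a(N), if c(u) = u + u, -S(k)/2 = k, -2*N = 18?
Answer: 382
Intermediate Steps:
N = -9 (N = -½*18 = -9)
S(k) = -2*k
a(b) = -2 - 8*b (a(b) = -2 + b*(-2*4) = -2 + b*(-8) = -2 - 8*b)
c(u) = 2*u
c(156) + a(N) = 2*156 + (-2 - 8*(-9)) = 312 + (-2 + 72) = 312 + 70 = 382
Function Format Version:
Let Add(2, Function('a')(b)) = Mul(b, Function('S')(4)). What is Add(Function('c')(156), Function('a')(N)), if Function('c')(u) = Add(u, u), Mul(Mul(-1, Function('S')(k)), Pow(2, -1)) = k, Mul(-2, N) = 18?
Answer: 382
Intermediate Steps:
N = -9 (N = Mul(Rational(-1, 2), 18) = -9)
Function('S')(k) = Mul(-2, k)
Function('a')(b) = Add(-2, Mul(-8, b)) (Function('a')(b) = Add(-2, Mul(b, Mul(-2, 4))) = Add(-2, Mul(b, -8)) = Add(-2, Mul(-8, b)))
Function('c')(u) = Mul(2, u)
Add(Function('c')(156), Function('a')(N)) = Add(Mul(2, 156), Add(-2, Mul(-8, -9))) = Add(312, Add(-2, 72)) = Add(312, 70) = 382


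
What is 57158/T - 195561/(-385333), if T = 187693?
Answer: 58730294387/72324306769 ≈ 0.81204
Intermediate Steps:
57158/T - 195561/(-385333) = 57158/187693 - 195561/(-385333) = 57158*(1/187693) - 195561*(-1/385333) = 57158/187693 + 195561/385333 = 58730294387/72324306769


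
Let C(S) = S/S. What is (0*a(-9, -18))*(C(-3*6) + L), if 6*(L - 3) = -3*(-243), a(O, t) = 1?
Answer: 0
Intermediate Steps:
C(S) = 1
L = 249/2 (L = 3 + (-3*(-243))/6 = 3 + (⅙)*729 = 3 + 243/2 = 249/2 ≈ 124.50)
(0*a(-9, -18))*(C(-3*6) + L) = (0*1)*(1 + 249/2) = 0*(251/2) = 0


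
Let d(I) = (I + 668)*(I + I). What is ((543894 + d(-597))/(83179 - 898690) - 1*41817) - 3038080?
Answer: -837230113829/271837 ≈ -3.0799e+6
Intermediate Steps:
d(I) = 2*I*(668 + I) (d(I) = (668 + I)*(2*I) = 2*I*(668 + I))
((543894 + d(-597))/(83179 - 898690) - 1*41817) - 3038080 = ((543894 + 2*(-597)*(668 - 597))/(83179 - 898690) - 1*41817) - 3038080 = ((543894 + 2*(-597)*71)/(-815511) - 41817) - 3038080 = ((543894 - 84774)*(-1/815511) - 41817) - 3038080 = (459120*(-1/815511) - 41817) - 3038080 = (-153040/271837 - 41817) - 3038080 = -11367560869/271837 - 3038080 = -837230113829/271837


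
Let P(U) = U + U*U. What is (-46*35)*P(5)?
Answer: -48300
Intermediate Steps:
P(U) = U + U²
(-46*35)*P(5) = (-46*35)*(5*(1 + 5)) = -8050*6 = -1610*30 = -48300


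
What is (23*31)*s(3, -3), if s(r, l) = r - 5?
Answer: -1426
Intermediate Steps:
s(r, l) = -5 + r
(23*31)*s(3, -3) = (23*31)*(-5 + 3) = 713*(-2) = -1426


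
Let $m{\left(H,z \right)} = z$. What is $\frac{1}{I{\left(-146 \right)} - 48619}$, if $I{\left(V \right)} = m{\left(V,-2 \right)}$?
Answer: $- \frac{1}{48621} \approx -2.0567 \cdot 10^{-5}$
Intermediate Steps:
$I{\left(V \right)} = -2$
$\frac{1}{I{\left(-146 \right)} - 48619} = \frac{1}{-2 - 48619} = \frac{1}{-48621} = - \frac{1}{48621}$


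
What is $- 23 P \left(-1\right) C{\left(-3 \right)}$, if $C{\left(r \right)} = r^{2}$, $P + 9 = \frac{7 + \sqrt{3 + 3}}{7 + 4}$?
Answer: $- \frac{19044}{11} + \frac{207 \sqrt{6}}{11} \approx -1685.2$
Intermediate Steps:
$P = - \frac{92}{11} + \frac{\sqrt{6}}{11}$ ($P = -9 + \frac{7 + \sqrt{3 + 3}}{7 + 4} = -9 + \frac{7 + \sqrt{6}}{11} = -9 + \left(7 + \sqrt{6}\right) \frac{1}{11} = -9 + \left(\frac{7}{11} + \frac{\sqrt{6}}{11}\right) = - \frac{92}{11} + \frac{\sqrt{6}}{11} \approx -8.141$)
$- 23 P \left(-1\right) C{\left(-3 \right)} = - 23 \left(- \frac{92}{11} + \frac{\sqrt{6}}{11}\right) \left(-1\right) \left(-3\right)^{2} = - 23 \left(\frac{92}{11} - \frac{\sqrt{6}}{11}\right) 9 = \left(- \frac{2116}{11} + \frac{23 \sqrt{6}}{11}\right) 9 = - \frac{19044}{11} + \frac{207 \sqrt{6}}{11}$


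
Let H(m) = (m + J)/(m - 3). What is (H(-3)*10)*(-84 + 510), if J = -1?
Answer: 2840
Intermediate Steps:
H(m) = (-1 + m)/(-3 + m) (H(m) = (m - 1)/(m - 3) = (-1 + m)/(-3 + m))
(H(-3)*10)*(-84 + 510) = (((-1 - 3)/(-3 - 3))*10)*(-84 + 510) = ((-4/(-6))*10)*426 = (-⅙*(-4)*10)*426 = ((⅔)*10)*426 = (20/3)*426 = 2840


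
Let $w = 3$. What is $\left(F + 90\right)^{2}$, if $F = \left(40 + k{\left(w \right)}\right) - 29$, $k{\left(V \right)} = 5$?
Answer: $11236$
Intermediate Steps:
$F = 16$ ($F = \left(40 + 5\right) - 29 = 45 - 29 = 16$)
$\left(F + 90\right)^{2} = \left(16 + 90\right)^{2} = 106^{2} = 11236$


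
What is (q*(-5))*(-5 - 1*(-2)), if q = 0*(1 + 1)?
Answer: 0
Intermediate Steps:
q = 0 (q = 0*2 = 0)
(q*(-5))*(-5 - 1*(-2)) = (0*(-5))*(-5 - 1*(-2)) = 0*(-5 + 2) = 0*(-3) = 0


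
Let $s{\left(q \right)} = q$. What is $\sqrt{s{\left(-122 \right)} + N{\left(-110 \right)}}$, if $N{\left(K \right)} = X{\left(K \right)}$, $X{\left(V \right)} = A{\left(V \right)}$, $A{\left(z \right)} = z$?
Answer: $2 i \sqrt{58} \approx 15.232 i$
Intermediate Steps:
$X{\left(V \right)} = V$
$N{\left(K \right)} = K$
$\sqrt{s{\left(-122 \right)} + N{\left(-110 \right)}} = \sqrt{-122 - 110} = \sqrt{-232} = 2 i \sqrt{58}$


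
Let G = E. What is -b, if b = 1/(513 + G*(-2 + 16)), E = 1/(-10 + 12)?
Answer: -1/520 ≈ -0.0019231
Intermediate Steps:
E = 1/2 ≈ 0.50000
G = 1/2 ≈ 0.50000
b = 1/520 (b = 1/(513 + (-2 + 16)/2) = 1/(513 + (1/2)*14) = 1/(513 + 7) = 1/520 ≈ 0.0019231)
-b = -1*1/520 = -1/520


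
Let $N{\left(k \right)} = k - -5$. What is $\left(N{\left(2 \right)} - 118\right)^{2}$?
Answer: $12321$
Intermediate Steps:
$N{\left(k \right)} = 5 + k$ ($N{\left(k \right)} = k + 5 = 5 + k$)
$\left(N{\left(2 \right)} - 118\right)^{2} = \left(\left(5 + 2\right) - 118\right)^{2} = \left(7 - 118\right)^{2} = \left(-111\right)^{2} = 12321$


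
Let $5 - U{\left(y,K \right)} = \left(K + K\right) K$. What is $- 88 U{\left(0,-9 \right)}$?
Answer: $13816$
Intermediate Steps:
$U{\left(y,K \right)} = 5 - 2 K^{2}$ ($U{\left(y,K \right)} = 5 - \left(K + K\right) K = 5 - 2 K K = 5 - 2 K^{2}$)
$- 88 U{\left(0,-9 \right)} = - 88 \left(5 - 2 \left(-9\right)^{2}\right) = - 88 \left(5 - 162\right) = \left(-88\right) \left(-157\right) = 13816$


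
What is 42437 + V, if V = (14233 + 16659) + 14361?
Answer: 87690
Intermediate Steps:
V = 45253 (V = 30892 + 14361 = 45253)
42437 + V = 42437 + 45253 = 87690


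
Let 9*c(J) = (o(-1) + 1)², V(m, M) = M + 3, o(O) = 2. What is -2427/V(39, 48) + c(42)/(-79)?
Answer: -63928/1343 ≈ -47.601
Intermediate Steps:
V(m, M) = 3 + M
c(J) = 1 (c(J) = (2 + 1)²/9 = (⅑)*3² = (⅑)*9 = 1)
-2427/V(39, 48) + c(42)/(-79) = -2427/(3 + 48) + 1/(-79) = -2427/51 + 1*(-1/79) = -2427*1/51 - 1/79 = -809/17 - 1/79 = -63928/1343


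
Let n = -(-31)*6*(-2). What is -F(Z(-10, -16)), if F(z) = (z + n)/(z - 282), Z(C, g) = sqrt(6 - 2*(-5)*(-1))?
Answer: -26227/19882 - 45*I/19882 ≈ -1.3191 - 0.0022634*I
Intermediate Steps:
Z(C, g) = 2*I (Z(C, g) = sqrt(6 + 10*(-1)) = sqrt(6 - 10) = sqrt(-4) = 2*I)
n = -372 (n = -(-31)*(-12) = -1*372 = -372)
F(z) = (-372 + z)/(-282 + z) (F(z) = (z - 372)/(z - 282) = (-372 + z)/(-282 + z))
-F(Z(-10, -16)) = -(-372 + 2*I)/(-282 + 2*I) = -(-282 - 2*I)/79528*(-372 + 2*I) = -(-372 + 2*I)*(-282 - 2*I)/79528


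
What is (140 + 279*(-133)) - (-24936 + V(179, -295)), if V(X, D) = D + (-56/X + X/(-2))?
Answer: -4169335/358 ≈ -11646.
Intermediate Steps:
V(X, D) = D - 56/X - X/2 (V(X, D) = D + (-56/X + X*(-1/2)) = D + (-56/X - X/2) = D - 56/X - X/2)
(140 + 279*(-133)) - (-24936 + V(179, -295)) = (140 + 279*(-133)) - (-24936 + (-295 - 56/179 - 1/2*179)) = (140 - 37107) - (-24936 + (-295 - 56*1/179 - 179/2)) = -36967 - (-24936 + (-295 - 56/179 - 179/2)) = -36967 - (-24936 - 137763/358) = -36967 - 1*(-9064851/358) = -36967 + 9064851/358 = -4169335/358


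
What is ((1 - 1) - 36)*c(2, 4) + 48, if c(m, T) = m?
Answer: -24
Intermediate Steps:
((1 - 1) - 36)*c(2, 4) + 48 = ((1 - 1) - 36)*2 + 48 = (0 - 36)*2 + 48 = -36*2 + 48 = -72 + 48 = -24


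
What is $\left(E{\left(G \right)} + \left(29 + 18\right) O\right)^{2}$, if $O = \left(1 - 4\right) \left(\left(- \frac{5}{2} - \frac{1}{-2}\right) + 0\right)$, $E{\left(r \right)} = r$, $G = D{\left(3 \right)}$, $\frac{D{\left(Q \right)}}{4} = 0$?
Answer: $79524$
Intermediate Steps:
$D{\left(Q \right)} = 0$ ($D{\left(Q \right)} = 4 \cdot 0 = 0$)
$G = 0$
$O = 6$ ($O = - 3 \left(\left(\left(-5\right) \frac{1}{2} - - \frac{1}{2}\right) + 0\right) = - 3 \left(\left(- \frac{5}{2} + \frac{1}{2}\right) + 0\right) = - 3 \left(-2 + 0\right) = \left(-3\right) \left(-2\right) = 6$)
$\left(E{\left(G \right)} + \left(29 + 18\right) O\right)^{2} = \left(0 + \left(29 + 18\right) 6\right)^{2} = \left(0 + 47 \cdot 6\right)^{2} = \left(0 + 282\right)^{2} = 282^{2} = 79524$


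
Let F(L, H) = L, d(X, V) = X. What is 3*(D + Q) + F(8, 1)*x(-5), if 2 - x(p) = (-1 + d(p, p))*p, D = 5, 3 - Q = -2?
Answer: -194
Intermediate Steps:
Q = 5 (Q = 3 - 1*(-2) = 3 + 2 = 5)
x(p) = 2 - p*(-1 + p) (x(p) = 2 - (-1 + p)*p = 2 - p*(-1 + p))
3*(D + Q) + F(8, 1)*x(-5) = 3*(5 + 5) + 8*(2 - 5 - 1*(-5)**2) = 3*10 + 8*(2 - 5 - 1*25) = 30 + 8*(2 - 5 - 25) = 30 + 8*(-28) = 30 - 224 = -194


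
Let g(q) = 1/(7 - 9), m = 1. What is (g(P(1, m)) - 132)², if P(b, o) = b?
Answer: 70225/4 ≈ 17556.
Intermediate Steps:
g(q) = -½ (g(q) = 1/(-2) = -½)
(g(P(1, m)) - 132)² = (-½ - 132)² = (-265/2)² = 70225/4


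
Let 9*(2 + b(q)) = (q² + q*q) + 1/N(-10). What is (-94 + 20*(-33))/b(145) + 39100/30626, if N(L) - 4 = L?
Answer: 4306849942/3861800783 ≈ 1.1152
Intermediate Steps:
N(L) = 4 + L
b(q) = -109/54 + 2*q²/9 (b(q) = -2 + ((q² + q*q) + 1/(4 - 10))/9 = -2 + ((q² + q²) + 1/(-6))/9 = -2 + (2*q² - ⅙)/9 = -2 + (-⅙ + 2*q²)/9 = -2 + (-1/54 + 2*q²/9) = -109/54 + 2*q²/9)
(-94 + 20*(-33))/b(145) + 39100/30626 = (-94 + 20*(-33))/(-109/54 + (2/9)*145²) + 39100/30626 = (-94 - 660)/(-109/54 + (2/9)*21025) + 39100*(1/30626) = -754/(-109/54 + 42050/9) + 19550/15313 = -754/252191/54 + 19550/15313 = -754*54/252191 + 19550/15313 = -40716/252191 + 19550/15313 = 4306849942/3861800783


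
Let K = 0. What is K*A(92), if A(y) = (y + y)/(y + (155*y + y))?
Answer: 0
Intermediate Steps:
A(y) = 2/157 (A(y) = (2*y)/(y + 156*y) = (2*y)/((157*y)) = (2*y)*(1/(157*y)) = 2/157)
K*A(92) = 0*(2/157) = 0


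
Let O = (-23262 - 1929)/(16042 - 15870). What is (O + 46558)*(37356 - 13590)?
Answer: 94859434155/86 ≈ 1.1030e+9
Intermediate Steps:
O = -25191/172 ≈ -146.46
(O + 46558)*(37356 - 13590) = (-25191/172 + 46558)*(37356 - 13590) = (7982785/172)*23766 = 94859434155/86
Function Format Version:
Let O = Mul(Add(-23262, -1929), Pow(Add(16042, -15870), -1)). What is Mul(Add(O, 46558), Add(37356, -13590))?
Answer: Rational(94859434155, 86) ≈ 1.1030e+9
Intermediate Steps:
O = Rational(-25191, 172) (O = Mul(-25191, Pow(172, -1)) = Mul(-25191, Rational(1, 172)) = Rational(-25191, 172) ≈ -146.46)
Mul(Add(O, 46558), Add(37356, -13590)) = Mul(Add(Rational(-25191, 172), 46558), Add(37356, -13590)) = Mul(Rational(7982785, 172), 23766) = Rational(94859434155, 86)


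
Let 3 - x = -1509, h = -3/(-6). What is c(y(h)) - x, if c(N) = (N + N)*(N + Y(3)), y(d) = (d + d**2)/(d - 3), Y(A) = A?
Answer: -75681/50 ≈ -1513.6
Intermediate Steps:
h = 1/2 (h = -3*(-1/6) = 1/2 ≈ 0.50000)
y(d) = (d + d**2)/(-3 + d)
x = 1512 (x = 3 - 1*(-1509) = 3 + 1509 = 1512)
c(N) = 2*N*(3 + N) (c(N) = (N + N)*(N + 3) = (2*N)*(3 + N) = 2*N*(3 + N))
c(y(h)) - x = 2*((1 + 1/2)/(2*(-3 + 1/2)))*(3 + (1 + 1/2)/(2*(-3 + 1/2))) - 1*1512 = 2*((1/2)*(3/2)/(-5/2))*(3 + (1/2)*(3/2)/(-5/2)) - 1512 = 2*((1/2)*(-2/5)*(3/2))*(3 + (1/2)*(-2/5)*(3/2)) - 1512 = 2*(-3/10)*(3 - 3/10) - 1512 = 2*(-3/10)*(27/10) - 1512 = -81/50 - 1512 = -75681/50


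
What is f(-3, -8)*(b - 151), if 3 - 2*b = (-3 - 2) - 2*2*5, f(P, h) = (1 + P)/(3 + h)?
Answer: -274/5 ≈ -54.800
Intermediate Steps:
f(P, h) = (1 + P)/(3 + h)
b = 14 (b = 3/2 - ((-3 - 2) - 2*2*5)/2 = 3/2 - (-5 - 4*5)/2 = 3/2 - (-5 - 20)/2 = 3/2 - 1/2*(-25) = 3/2 + 25/2 = 14)
f(-3, -8)*(b - 151) = ((1 - 3)/(3 - 8))*(14 - 151) = (-2/(-5))*(-137) = -1/5*(-2)*(-137) = (2/5)*(-137) = -274/5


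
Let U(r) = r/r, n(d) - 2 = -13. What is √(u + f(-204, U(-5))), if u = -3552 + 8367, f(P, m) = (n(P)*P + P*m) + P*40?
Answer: 3*I*√145 ≈ 36.125*I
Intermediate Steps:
n(d) = -11 (n(d) = 2 - 13 = -11)
U(r) = 1
f(P, m) = 29*P + P*m (f(P, m) = (-11*P + P*m) + P*40 = (-11*P + P*m) + 40*P = 29*P + P*m)
u = 4815
√(u + f(-204, U(-5))) = √(4815 - 204*(29 + 1)) = √(4815 - 204*30) = √(4815 - 6120) = √(-1305) = 3*I*√145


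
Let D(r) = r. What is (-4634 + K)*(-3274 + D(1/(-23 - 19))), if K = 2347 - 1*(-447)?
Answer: 126508280/21 ≈ 6.0242e+6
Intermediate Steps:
K = 2794 (K = 2347 + 447 = 2794)
(-4634 + K)*(-3274 + D(1/(-23 - 19))) = (-4634 + 2794)*(-3274 + 1/(-23 - 19)) = -1840*(-3274 + 1/(-42)) = -1840*(-3274 - 1/42) = -1840*(-137509/42) = 126508280/21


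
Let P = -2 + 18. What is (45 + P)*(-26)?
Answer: -1586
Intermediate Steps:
P = 16
(45 + P)*(-26) = (45 + 16)*(-26) = 61*(-26) = -1586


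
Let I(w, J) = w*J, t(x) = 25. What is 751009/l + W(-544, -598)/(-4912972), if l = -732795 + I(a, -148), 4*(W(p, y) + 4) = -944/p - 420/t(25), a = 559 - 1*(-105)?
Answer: -2508982219483813/2776446052764320 ≈ -0.90367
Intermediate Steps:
a = 664 (a = 559 + 105 = 664)
I(w, J) = J*w
W(p, y) = -41/5 - 236/p (W(p, y) = -4 + (-944/p - 420/25)/4 = -4 + (-944/p - 420*1/25)/4 = -4 + (-944/p - 84/5)/4 = -4 + (-84/5 - 944/p)/4 = -4 + (-21/5 - 236/p) = -41/5 - 236/p)
l = -831067 (l = -732795 - 148*664 = -732795 - 98272 = -831067)
751009/l + W(-544, -598)/(-4912972) = 751009/(-831067) + (-41/5 - 236/(-544))/(-4912972) = 751009*(-1/831067) + (-41/5 - 236*(-1/544))*(-1/4912972) = -751009/831067 + (-41/5 + 59/136)*(-1/4912972) = -751009/831067 - 5281/680*(-1/4912972) = -751009/831067 + 5281/3340820960 = -2508982219483813/2776446052764320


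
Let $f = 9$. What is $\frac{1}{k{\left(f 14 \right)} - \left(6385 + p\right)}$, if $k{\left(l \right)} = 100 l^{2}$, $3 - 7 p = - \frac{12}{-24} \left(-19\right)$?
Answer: $\frac{14}{22136985} \approx 6.3243 \cdot 10^{-7}$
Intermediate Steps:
$p = \frac{25}{14}$ ($p = \frac{3}{7} - \frac{- \frac{12}{-24} \left(-19\right)}{7} = \frac{3}{7} - \frac{\left(-12\right) \left(- \frac{1}{24}\right) \left(-19\right)}{7} = \frac{3}{7} - \frac{\frac{1}{2} \left(-19\right)}{7} = \frac{3}{7} - - \frac{19}{14} = \frac{3}{7} + \frac{19}{14} = \frac{25}{14} \approx 1.7857$)
$\frac{1}{k{\left(f 14 \right)} - \left(6385 + p\right)} = \frac{1}{100 \left(9 \cdot 14\right)^{2} - \frac{89415}{14}} = \frac{1}{100 \cdot 126^{2} - \frac{89415}{14}} = \frac{1}{100 \cdot 15876 - \frac{89415}{14}} = \frac{1}{1587600 - \frac{89415}{14}} = \frac{1}{\frac{22136985}{14}} = \frac{14}{22136985}$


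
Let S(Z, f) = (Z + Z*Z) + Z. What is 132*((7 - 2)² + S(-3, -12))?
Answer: 3696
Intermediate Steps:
S(Z, f) = Z² + 2*Z (S(Z, f) = (Z + Z²) + Z = Z² + 2*Z)
132*((7 - 2)² + S(-3, -12)) = 132*((7 - 2)² - 3*(2 - 3)) = 132*(5² - 3*(-1)) = 132*(25 + 3) = 132*28 = 3696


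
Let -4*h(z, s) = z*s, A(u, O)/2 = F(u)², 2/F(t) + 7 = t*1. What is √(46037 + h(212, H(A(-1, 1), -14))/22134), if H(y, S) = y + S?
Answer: √10024082252961/14756 ≈ 214.56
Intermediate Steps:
F(t) = 2/(-7 + t) (F(t) = 2/(-7 + t*1) = 2/(-7 + t))
A(u, O) = 8/(-7 + u)² (A(u, O) = 2*(2/(-7 + u))² = 2*(4/(-7 + u)²) = 8/(-7 + u)²)
H(y, S) = S + y
h(z, s) = -s*z/4 (h(z, s) = -z*s/4 = -s*z/4)
√(46037 + h(212, H(A(-1, 1), -14))/22134) = √(46037 - ¼*(-14 + 8/(-7 - 1)²)*212/22134) = √(46037 - ¼*(-14 + 8/(-8)²)*212*(1/22134)) = √(46037 - ¼*(-14 + 8*(1/64))*212*(1/22134)) = √(46037 - ¼*(-14 + ⅛)*212*(1/22134)) = √(46037 - ¼*(-111/8)*212*(1/22134)) = √(46037 + (5883/8)*(1/22134)) = √(46037 + 1961/59024) = √(2717289849/59024) = √10024082252961/14756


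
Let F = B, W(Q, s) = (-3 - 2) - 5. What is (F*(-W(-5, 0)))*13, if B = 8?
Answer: 1040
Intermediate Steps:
W(Q, s) = -10 (W(Q, s) = -5 - 5 = -10)
F = 8
(F*(-W(-5, 0)))*13 = (8*(-1*(-10)))*13 = (8*10)*13 = 80*13 = 1040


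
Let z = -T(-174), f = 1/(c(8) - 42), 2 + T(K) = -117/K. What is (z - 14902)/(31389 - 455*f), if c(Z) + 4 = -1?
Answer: -40619233/85592804 ≈ -0.47456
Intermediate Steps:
T(K) = -2 - 117/K
c(Z) = -5 (c(Z) = -4 - 1 = -5)
f = -1/47 (f = 1/(-5 - 42) = 1/(-47) = -1/47 ≈ -0.021277)
z = 77/58 (z = -(-2 - 117/(-174)) = -(-2 - 117*(-1/174)) = -(-2 + 39/58) = -1*(-77/58) = 77/58 ≈ 1.3276)
(z - 14902)/(31389 - 455*f) = (77/58 - 14902)/(31389 - 455*(-1/47)) = -864239/(58*(31389 + 455/47)) = -864239/(58*1475738/47) = -864239/58*47/1475738 = -40619233/85592804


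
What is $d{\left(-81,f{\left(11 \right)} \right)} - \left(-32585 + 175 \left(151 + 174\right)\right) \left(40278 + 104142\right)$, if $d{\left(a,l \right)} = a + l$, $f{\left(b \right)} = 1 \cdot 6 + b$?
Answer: $-3507961864$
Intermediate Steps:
$f{\left(b \right)} = 6 + b$
$d{\left(-81,f{\left(11 \right)} \right)} - \left(-32585 + 175 \left(151 + 174\right)\right) \left(40278 + 104142\right) = \left(-81 + \left(6 + 11\right)\right) - \left(-32585 + 175 \left(151 + 174\right)\right) \left(40278 + 104142\right) = \left(-81 + 17\right) - \left(-32585 + 175 \cdot 325\right) 144420 = -64 - \left(-32585 + 56875\right) 144420 = -64 - 24290 \cdot 144420 = -64 - 3507961800 = -3507961864$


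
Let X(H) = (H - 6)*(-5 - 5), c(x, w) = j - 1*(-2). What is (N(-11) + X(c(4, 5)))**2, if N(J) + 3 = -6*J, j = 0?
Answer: 10609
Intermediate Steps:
c(x, w) = 2 (c(x, w) = 0 - 1*(-2) = 0 + 2 = 2)
X(H) = 60 - 10*H (X(H) = (-6 + H)*(-10) = 60 - 10*H)
N(J) = -3 - 6*J
(N(-11) + X(c(4, 5)))**2 = ((-3 - 6*(-11)) + (60 - 10*2))**2 = ((-3 + 66) + (60 - 20))**2 = (63 + 40)**2 = 103**2 = 10609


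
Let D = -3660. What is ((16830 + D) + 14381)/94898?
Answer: 27551/94898 ≈ 0.29032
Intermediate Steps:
((16830 + D) + 14381)/94898 = ((16830 - 3660) + 14381)/94898 = (13170 + 14381)*(1/94898) = 27551*(1/94898) = 27551/94898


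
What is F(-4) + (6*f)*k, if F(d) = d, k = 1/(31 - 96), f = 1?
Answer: -266/65 ≈ -4.0923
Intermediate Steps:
k = -1/65 (k = 1/(-65) = -1/65 ≈ -0.015385)
F(-4) + (6*f)*k = -4 + (6*1)*(-1/65) = -4 + 6*(-1/65) = -4 - 6/65 = -266/65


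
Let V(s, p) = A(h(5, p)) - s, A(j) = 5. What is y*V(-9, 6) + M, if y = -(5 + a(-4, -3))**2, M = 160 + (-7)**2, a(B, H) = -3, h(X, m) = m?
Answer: 153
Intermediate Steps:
V(s, p) = 5 - s
M = 209 (M = 160 + 49 = 209)
y = -4 (y = -(5 - 3)**2 = -1*2**2 = -1*4 = -4)
y*V(-9, 6) + M = -4*(5 - 1*(-9)) + 209 = -4*(5 + 9) + 209 = -4*14 + 209 = -56 + 209 = 153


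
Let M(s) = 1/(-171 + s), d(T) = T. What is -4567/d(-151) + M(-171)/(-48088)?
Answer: 75109320583/2483360496 ≈ 30.245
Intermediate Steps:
-4567/d(-151) + M(-171)/(-48088) = -4567/(-151) + 1/(-171 - 171*(-48088)) = -4567*(-1/151) - 1/48088/(-342) = 4567/151 - 1/342*(-1/48088) = 4567/151 + 1/16446096 = 75109320583/2483360496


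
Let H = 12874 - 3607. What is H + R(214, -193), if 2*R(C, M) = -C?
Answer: 9160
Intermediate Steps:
R(C, M) = -C/2 (R(C, M) = (-C)/2 = -C/2)
H = 9267
H + R(214, -193) = 9267 - 1/2*214 = 9267 - 107 = 9160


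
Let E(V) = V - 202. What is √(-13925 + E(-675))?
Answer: I*√14802 ≈ 121.66*I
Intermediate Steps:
E(V) = -202 + V
√(-13925 + E(-675)) = √(-13925 + (-202 - 675)) = √(-13925 - 877) = √(-14802) = I*√14802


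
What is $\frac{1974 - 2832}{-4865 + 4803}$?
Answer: $\frac{429}{31} \approx 13.839$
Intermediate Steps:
$\frac{1974 - 2832}{-4865 + 4803} = - \frac{858}{-62} = \left(-858\right) \left(- \frac{1}{62}\right) = \frac{429}{31}$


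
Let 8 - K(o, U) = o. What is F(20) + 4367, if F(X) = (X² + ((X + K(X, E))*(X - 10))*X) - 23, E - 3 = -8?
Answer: 6344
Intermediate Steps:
E = -5 (E = 3 - 8 = -5)
K(o, U) = 8 - o
F(X) = -23 + X² + X*(-80 + 8*X) (F(X) = (X² + ((X + (8 - X))*(X - 10))*X) - 23 = (X² + (8*(-10 + X))*X) - 23 = (X² + (-80 + 8*X)*X) - 23 = (X² + X*(-80 + 8*X)) - 23 = -23 + X² + X*(-80 + 8*X))
F(20) + 4367 = (-23 - 80*20 + 9*20²) + 4367 = (-23 - 1600 + 9*400) + 4367 = (-23 - 1600 + 3600) + 4367 = 1977 + 4367 = 6344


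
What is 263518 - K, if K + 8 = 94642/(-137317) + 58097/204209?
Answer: 7389640695756507/28041367253 ≈ 2.6353e+5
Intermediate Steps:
K = -235679980453/28041367253 (K = -8 + (94642/(-137317) + 58097/204209) = -8 + (94642*(-1/137317) + 58097*(1/204209)) = -8 + (-94642/137317 + 58097/204209) = -8 - 11349042429/28041367253 = -235679980453/28041367253 ≈ -8.4047)
263518 - K = 263518 - 1*(-235679980453/28041367253) = 263518 + 235679980453/28041367253 = 7389640695756507/28041367253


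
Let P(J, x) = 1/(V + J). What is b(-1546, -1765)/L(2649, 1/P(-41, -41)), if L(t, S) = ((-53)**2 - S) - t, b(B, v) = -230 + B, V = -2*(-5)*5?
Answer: -1776/151 ≈ -11.762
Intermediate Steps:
V = 50 (V = 10*5 = 50)
P(J, x) = 1/(50 + J)
L(t, S) = 2809 - S - t (L(t, S) = (2809 - S) - t = 2809 - S - t)
b(-1546, -1765)/L(2649, 1/P(-41, -41)) = (-230 - 1546)/(2809 - 1/(1/(50 - 41)) - 1*2649) = -1776/(2809 - 1/(1/9) - 2649) = -1776/(2809 - 1/1/9 - 2649) = -1776/(2809 - 1*9 - 2649) = -1776/(2809 - 9 - 2649) = -1776/151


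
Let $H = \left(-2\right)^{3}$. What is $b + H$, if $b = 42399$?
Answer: $42391$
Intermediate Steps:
$H = -8$
$b + H = 42399 - 8 = 42391$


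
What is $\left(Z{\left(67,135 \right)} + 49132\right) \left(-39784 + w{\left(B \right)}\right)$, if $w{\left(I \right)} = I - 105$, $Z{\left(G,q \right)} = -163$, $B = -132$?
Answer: $-1959788349$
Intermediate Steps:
$w{\left(I \right)} = -105 + I$
$\left(Z{\left(67,135 \right)} + 49132\right) \left(-39784 + w{\left(B \right)}\right) = \left(-163 + 49132\right) \left(-39784 - 237\right) = 48969 \left(-39784 - 237\right) = 48969 \left(-40021\right) = -1959788349$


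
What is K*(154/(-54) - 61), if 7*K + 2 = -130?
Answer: 75856/63 ≈ 1204.1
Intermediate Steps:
K = -132/7 (K = -2/7 + (1/7)*(-130) = -2/7 - 130/7 = -132/7 ≈ -18.857)
K*(154/(-54) - 61) = -132*(154/(-54) - 61)/7 = -132*(154*(-1/54) - 61)/7 = -132*(-77/27 - 61)/7 = -132/7*(-1724/27) = 75856/63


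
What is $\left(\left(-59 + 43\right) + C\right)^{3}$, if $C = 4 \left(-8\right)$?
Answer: $-110592$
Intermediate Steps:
$C = -32$
$\left(\left(-59 + 43\right) + C\right)^{3} = \left(\left(-59 + 43\right) - 32\right)^{3} = \left(-16 - 32\right)^{3} = \left(-48\right)^{3} = -110592$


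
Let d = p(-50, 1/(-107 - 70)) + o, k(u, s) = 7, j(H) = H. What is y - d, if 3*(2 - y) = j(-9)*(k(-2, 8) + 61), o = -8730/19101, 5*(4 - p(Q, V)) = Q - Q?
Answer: 1289044/6367 ≈ 202.46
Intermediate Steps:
p(Q, V) = 4 (p(Q, V) = 4 - (Q - Q)/5 = 4 - ⅕*0 = 4 + 0 = 4)
o = -2910/6367 (o = -8730*1/19101 = -2910/6367 ≈ -0.45704)
y = 206 (y = 2 - (-3)*(7 + 61) = 2 - (-3)*68 = 2 - ⅓*(-612) = 2 + 204 = 206)
d = 22558/6367 (d = 4 - 2910/6367 = 22558/6367 ≈ 3.5430)
y - d = 206 - 1*22558/6367 = 206 - 22558/6367 = 1289044/6367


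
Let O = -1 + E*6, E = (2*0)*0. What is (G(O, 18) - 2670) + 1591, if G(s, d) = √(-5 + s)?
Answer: -1079 + I*√6 ≈ -1079.0 + 2.4495*I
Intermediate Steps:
E = 0 (E = 0*0 = 0)
O = -1 (O = -1 + 0*6 = -1 + 0 = -1)
(G(O, 18) - 2670) + 1591 = (√(-5 - 1) - 2670) + 1591 = (√(-6) - 2670) + 1591 = (I*√6 - 2670) + 1591 = (-2670 + I*√6) + 1591 = -1079 + I*√6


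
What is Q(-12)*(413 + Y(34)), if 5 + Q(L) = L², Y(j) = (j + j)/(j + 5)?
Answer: 2248325/39 ≈ 57649.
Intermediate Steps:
Y(j) = 2*j/(5 + j) (Y(j) = (2*j)/(5 + j) = 2*j/(5 + j))
Q(L) = -5 + L²
Q(-12)*(413 + Y(34)) = (-5 + (-12)²)*(413 + 2*34/(5 + 34)) = (-5 + 144)*(413 + 2*34/39) = 139*(413 + 2*34*(1/39)) = 139*(413 + 68/39) = 139*(16175/39) = 2248325/39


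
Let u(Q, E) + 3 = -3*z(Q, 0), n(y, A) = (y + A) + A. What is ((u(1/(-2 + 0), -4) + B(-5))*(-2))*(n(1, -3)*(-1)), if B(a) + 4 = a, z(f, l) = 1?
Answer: 150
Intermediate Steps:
B(a) = -4 + a
n(y, A) = y + 2*A (n(y, A) = (A + y) + A = y + 2*A)
u(Q, E) = -6 (u(Q, E) = -3 - 3*1 = -3 - 3 = -6)
((u(1/(-2 + 0), -4) + B(-5))*(-2))*(n(1, -3)*(-1)) = ((-6 + (-4 - 5))*(-2))*((1 + 2*(-3))*(-1)) = ((-6 - 9)*(-2))*((1 - 6)*(-1)) = (-15*(-2))*(-5*(-1)) = 30*5 = 150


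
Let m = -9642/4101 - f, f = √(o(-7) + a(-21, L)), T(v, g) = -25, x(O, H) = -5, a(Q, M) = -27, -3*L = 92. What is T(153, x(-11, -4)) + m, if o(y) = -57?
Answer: -37389/1367 - 2*I*√21 ≈ -27.351 - 9.1651*I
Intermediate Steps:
L = -92/3 (L = -⅓*92 = -92/3 ≈ -30.667)
f = 2*I*√21 (f = √(-57 - 27) = √(-84) = 2*I*√21 ≈ 9.1651*I)
m = -3214/1367 - 2*I*√21 (m = -9642/4101 - 2*I*√21 = -9642*1/4101 - 2*I*√21 = -3214/1367 - 2*I*√21 ≈ -2.3511 - 9.1651*I)
T(153, x(-11, -4)) + m = -25 + (-3214/1367 - 2*I*√21) = -37389/1367 - 2*I*√21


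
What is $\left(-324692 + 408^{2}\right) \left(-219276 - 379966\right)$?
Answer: $94816863176$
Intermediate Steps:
$\left(-324692 + 408^{2}\right) \left(-219276 - 379966\right) = \left(-324692 + 166464\right) \left(-599242\right) = \left(-158228\right) \left(-599242\right) = 94816863176$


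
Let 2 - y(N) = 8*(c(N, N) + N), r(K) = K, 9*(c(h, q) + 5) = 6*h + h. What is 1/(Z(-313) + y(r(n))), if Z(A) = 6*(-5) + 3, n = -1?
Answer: 9/263 ≈ 0.034221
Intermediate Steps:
c(h, q) = -5 + 7*h/9 (c(h, q) = -5 + (6*h + h)/9 = -5 + (7*h)/9 = -5 + 7*h/9)
Z(A) = -27 (Z(A) = -30 + 3 = -27)
y(N) = 42 - 128*N/9 (y(N) = 2 - 8*((-5 + 7*N/9) + N) = 2 - 8*(-5 + 16*N/9) = 2 - (-40 + 128*N/9) = 2 + (40 - 128*N/9) = 42 - 128*N/9)
1/(Z(-313) + y(r(n))) = 1/(-27 + (42 - 128/9*(-1))) = 1/(-27 + (42 + 128/9)) = 1/(-27 + 506/9) = 1/(263/9) = 9/263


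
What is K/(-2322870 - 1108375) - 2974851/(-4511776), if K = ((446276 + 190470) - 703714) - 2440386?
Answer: 21520062220199/15481008841120 ≈ 1.3901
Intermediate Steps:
K = -2507354 (K = (636746 - 703714) - 2440386 = -66968 - 2440386 = -2507354)
K/(-2322870 - 1108375) - 2974851/(-4511776) = -2507354/(-2322870 - 1108375) - 2974851/(-4511776) = -2507354/(-3431245) - 2974851*(-1/4511776) = -2507354*(-1/3431245) + 2974851/4511776 = 2507354/3431245 + 2974851/4511776 = 21520062220199/15481008841120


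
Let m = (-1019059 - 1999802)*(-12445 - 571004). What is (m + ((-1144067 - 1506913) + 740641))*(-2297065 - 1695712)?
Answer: -7032675857408011250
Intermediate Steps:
m = 1761351431589 (m = -3018861*(-583449) = 1761351431589)
(m + ((-1144067 - 1506913) + 740641))*(-2297065 - 1695712) = (1761351431589 + ((-1144067 - 1506913) + 740641))*(-2297065 - 1695712) = (1761351431589 + (-2650980 + 740641))*(-3992777) = (1761351431589 - 1910339)*(-3992777) = 1761349521250*(-3992777) = -7032675857408011250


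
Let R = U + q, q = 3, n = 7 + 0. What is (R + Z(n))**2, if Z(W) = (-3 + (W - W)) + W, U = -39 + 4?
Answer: 784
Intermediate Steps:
n = 7
U = -35
Z(W) = -3 + W (Z(W) = (-3 + 0) + W = -3 + W)
R = -32 (R = -35 + 3 = -32)
(R + Z(n))**2 = (-32 + (-3 + 7))**2 = (-32 + 4)**2 = (-28)**2 = 784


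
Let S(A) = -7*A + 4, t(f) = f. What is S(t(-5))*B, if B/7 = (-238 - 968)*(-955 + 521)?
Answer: 142889292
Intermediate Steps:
S(A) = 4 - 7*A
B = 3663828 (B = 7*((-238 - 968)*(-955 + 521)) = 7*(-1206*(-434)) = 7*523404 = 3663828)
S(t(-5))*B = (4 - 7*(-5))*3663828 = (4 + 35)*3663828 = 39*3663828 = 142889292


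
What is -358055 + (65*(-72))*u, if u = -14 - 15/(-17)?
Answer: -5043295/17 ≈ -2.9666e+5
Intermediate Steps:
u = -223/17 (u = -14 - 15*(-1/17) = -14 + 15/17 = -223/17 ≈ -13.118)
-358055 + (65*(-72))*u = -358055 + (65*(-72))*(-223/17) = -358055 - 4680*(-223/17) = -358055 + 1043640/17 = -5043295/17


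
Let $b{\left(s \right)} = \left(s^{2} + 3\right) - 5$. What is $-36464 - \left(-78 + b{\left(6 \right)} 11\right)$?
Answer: $-36760$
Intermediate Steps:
$b{\left(s \right)} = -2 + s^{2}$ ($b{\left(s \right)} = \left(3 + s^{2}\right) - 5 = -2 + s^{2}$)
$-36464 - \left(-78 + b{\left(6 \right)} 11\right) = -36464 - \left(-78 + \left(-2 + 6^{2}\right) 11\right) = -36464 - \left(-78 + \left(-2 + 36\right) 11\right) = -36464 - \left(-78 + 34 \cdot 11\right) = -36464 - \left(-78 + 374\right) = -36464 - 296 = -36760$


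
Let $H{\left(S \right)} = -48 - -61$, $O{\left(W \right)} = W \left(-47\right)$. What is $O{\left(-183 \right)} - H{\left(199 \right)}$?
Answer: $8588$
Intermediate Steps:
$O{\left(W \right)} = - 47 W$
$H{\left(S \right)} = 13$ ($H{\left(S \right)} = -48 + 61 = 13$)
$O{\left(-183 \right)} - H{\left(199 \right)} = \left(-47\right) \left(-183\right) - 13 = 8601 - 13 = 8588$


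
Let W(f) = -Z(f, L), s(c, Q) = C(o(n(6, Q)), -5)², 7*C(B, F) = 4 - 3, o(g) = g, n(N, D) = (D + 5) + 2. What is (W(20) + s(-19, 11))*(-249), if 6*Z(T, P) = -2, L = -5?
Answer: -4316/49 ≈ -88.082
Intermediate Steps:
n(N, D) = 7 + D (n(N, D) = (5 + D) + 2 = 7 + D)
C(B, F) = ⅐ (C(B, F) = (4 - 3)/7 = (⅐)*1 = ⅐)
Z(T, P) = -⅓ (Z(T, P) = (⅙)*(-2) = -⅓)
s(c, Q) = 1/49 (s(c, Q) = (⅐)² = 1/49)
W(f) = ⅓ (W(f) = -1*(-⅓) = ⅓)
(W(20) + s(-19, 11))*(-249) = (⅓ + 1/49)*(-249) = (52/147)*(-249) = -4316/49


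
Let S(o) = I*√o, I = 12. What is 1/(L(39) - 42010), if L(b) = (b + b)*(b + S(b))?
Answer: -4871/185542160 - 117*√39/185542160 ≈ -3.0191e-5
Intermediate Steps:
S(o) = 12*√o
L(b) = 2*b*(b + 12*√b) (L(b) = (b + b)*(b + 12*√b) = (2*b)*(b + 12*√b) = 2*b*(b + 12*√b))
1/(L(39) - 42010) = 1/(2*39*(39 + 12*√39) - 42010) = 1/((3042 + 936*√39) - 42010) = 1/(-38968 + 936*√39)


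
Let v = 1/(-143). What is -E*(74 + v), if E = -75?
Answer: 793575/143 ≈ 5549.5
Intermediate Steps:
v = -1/143 ≈ -0.0069930
-E*(74 + v) = -(-75)*(74 - 1/143) = -(-75)*10581/143 = -1*(-793575/143) = 793575/143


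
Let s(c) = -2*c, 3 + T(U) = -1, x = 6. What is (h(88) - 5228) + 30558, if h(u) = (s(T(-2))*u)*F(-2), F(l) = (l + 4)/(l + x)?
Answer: 25682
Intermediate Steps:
T(U) = -4 (T(U) = -3 - 1 = -4)
F(l) = (4 + l)/(6 + l) (F(l) = (l + 4)/(l + 6) = (4 + l)/(6 + l))
h(u) = 4*u (h(u) = ((-2*(-4))*u)*((4 - 2)/(6 - 2)) = (8*u)*(2/4) = (8*u)*((1/4)*2) = (8*u)*(1/2) = 4*u)
(h(88) - 5228) + 30558 = (4*88 - 5228) + 30558 = (352 - 5228) + 30558 = -4876 + 30558 = 25682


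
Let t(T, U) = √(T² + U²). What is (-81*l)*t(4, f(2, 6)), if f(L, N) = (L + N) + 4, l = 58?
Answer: -18792*√10 ≈ -59426.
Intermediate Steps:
f(L, N) = 4 + L + N
(-81*l)*t(4, f(2, 6)) = (-81*58)*√(4² + (4 + 2 + 6)²) = -4698*√(16 + 12²) = -4698*√(16 + 144) = -18792*√10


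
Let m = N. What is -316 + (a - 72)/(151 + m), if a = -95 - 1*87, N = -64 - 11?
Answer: -12135/38 ≈ -319.34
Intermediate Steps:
N = -75
a = -182 (a = -95 - 87 = -182)
m = -75
-316 + (a - 72)/(151 + m) = -316 + (-182 - 72)/(151 - 75) = -316 - 254/76 = -316 - 254*1/76 = -316 - 127/38 = -12135/38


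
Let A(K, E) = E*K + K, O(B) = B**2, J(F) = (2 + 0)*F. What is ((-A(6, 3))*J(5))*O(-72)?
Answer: -1244160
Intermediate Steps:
J(F) = 2*F
A(K, E) = K + E*K
((-A(6, 3))*J(5))*O(-72) = ((-6*(1 + 3))*(2*5))*(-72)**2 = (-6*4*10)*5184 = (-1*24*10)*5184 = -24*10*5184 = -240*5184 = -1244160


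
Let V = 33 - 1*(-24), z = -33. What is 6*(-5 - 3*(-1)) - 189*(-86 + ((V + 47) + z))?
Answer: 2823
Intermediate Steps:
V = 57 (V = 33 + 24 = 57)
6*(-5 - 3*(-1)) - 189*(-86 + ((V + 47) + z)) = 6*(-5 - 3*(-1)) - 189*(-86 + ((57 + 47) - 33)) = 6*(-5 + 3) - 189*(-86 + (104 - 33)) = 6*(-2) - 189*(-86 + 71) = -12 - 189*(-15) = -12 + 2835 = 2823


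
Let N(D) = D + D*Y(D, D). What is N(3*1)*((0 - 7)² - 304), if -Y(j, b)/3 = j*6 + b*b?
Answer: 61200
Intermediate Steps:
Y(j, b) = -18*j - 3*b² (Y(j, b) = -3*(j*6 + b*b) = -3*(6*j + b²) = -3*(b² + 6*j) = -18*j - 3*b²)
N(D) = D + D*(-18*D - 3*D²)
N(3*1)*((0 - 7)² - 304) = ((3*1)*(1 - 54 - 3*(3*1)²))*((0 - 7)² - 304) = (3*(1 - 18*3 - 3*3²))*((-7)² - 304) = (3*(1 - 54 - 3*9))*(49 - 304) = (3*(1 - 54 - 27))*(-255) = (3*(-80))*(-255) = -240*(-255) = 61200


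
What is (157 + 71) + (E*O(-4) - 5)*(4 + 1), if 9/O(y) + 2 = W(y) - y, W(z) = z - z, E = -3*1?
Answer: 271/2 ≈ 135.50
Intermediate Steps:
E = -3
W(z) = 0
O(y) = 9/(-2 - y) (O(y) = 9/(-2 + (0 - y)) = 9/(-2 - y))
(157 + 71) + (E*O(-4) - 5)*(4 + 1) = (157 + 71) + (-(-27)/(2 - 4) - 5)*(4 + 1) = 228 + (-(-27)/(-2) - 5)*5 = 228 + (-(-27)*(-1)/2 - 5)*5 = 228 + (-3*9/2 - 5)*5 = 228 + (-27/2 - 5)*5 = 228 - 37/2*5 = 228 - 185/2 = 271/2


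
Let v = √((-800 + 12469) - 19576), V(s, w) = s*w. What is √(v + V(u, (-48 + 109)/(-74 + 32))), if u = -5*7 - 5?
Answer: √(25620 + 441*I*√7907)/21 ≈ 9.064 + 4.9052*I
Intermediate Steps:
u = -40 (u = -35 - 5 = -40)
v = I*√7907 (v = √(11669 - 19576) = √(-7907) = I*√7907 ≈ 88.921*I)
√(v + V(u, (-48 + 109)/(-74 + 32))) = √(I*√7907 - 40*(-48 + 109)/(-74 + 32)) = √(I*√7907 - 2440/(-42)) = √(I*√7907 - 2440*(-1)/42) = √(I*√7907 - 40*(-61/42)) = √(I*√7907 + 1220/21) = √(1220/21 + I*√7907)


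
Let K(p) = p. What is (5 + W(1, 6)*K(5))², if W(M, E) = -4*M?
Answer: 225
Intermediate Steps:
(5 + W(1, 6)*K(5))² = (5 - 4*1*5)² = (5 - 4*5)² = (5 - 20)² = (-15)² = 225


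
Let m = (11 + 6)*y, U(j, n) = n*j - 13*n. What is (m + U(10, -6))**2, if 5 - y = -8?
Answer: 57121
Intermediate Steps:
y = 13 (y = 5 - 1*(-8) = 5 + 8 = 13)
U(j, n) = -13*n + j*n (U(j, n) = j*n - 13*n = -13*n + j*n)
m = 221 (m = (11 + 6)*13 = 17*13 = 221)
(m + U(10, -6))**2 = (221 - 6*(-13 + 10))**2 = (221 - 6*(-3))**2 = (221 + 18)**2 = 239**2 = 57121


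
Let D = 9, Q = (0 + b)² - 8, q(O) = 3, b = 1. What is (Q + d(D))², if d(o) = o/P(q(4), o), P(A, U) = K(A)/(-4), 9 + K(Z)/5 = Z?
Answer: 841/25 ≈ 33.640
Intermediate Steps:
K(Z) = -45 + 5*Z
Q = -7 (Q = (0 + 1)² - 8 = 1² - 8 = 1 - 8 = -7)
P(A, U) = 45/4 - 5*A/4 (P(A, U) = (-45 + 5*A)/(-4) = (-45 + 5*A)*(-¼) = 45/4 - 5*A/4)
d(o) = 2*o/15 (d(o) = o/(45/4 - 5/4*3) = o/(45/4 - 15/4) = o/(15/2) = o*(2/15) = 2*o/15)
(Q + d(D))² = (-7 + (2/15)*9)² = (-7 + 6/5)² = (-29/5)² = 841/25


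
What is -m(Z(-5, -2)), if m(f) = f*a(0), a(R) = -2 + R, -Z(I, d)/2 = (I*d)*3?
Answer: -120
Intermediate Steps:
Z(I, d) = -6*I*d (Z(I, d) = -2*I*d*3 = -6*I*d)
m(f) = -2*f (m(f) = f*(-2 + 0) = f*(-2) = -2*f)
-m(Z(-5, -2)) = -(-2)*(-6*(-5)*(-2)) = -(-2)*(-60) = -1*120 = -120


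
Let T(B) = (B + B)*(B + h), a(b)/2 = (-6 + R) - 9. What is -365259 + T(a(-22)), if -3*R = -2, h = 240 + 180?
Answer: -3489259/9 ≈ -3.8770e+5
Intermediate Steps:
h = 420
R = ⅔ (R = -⅓*(-2) = ⅔ ≈ 0.66667)
a(b) = -86/3 (a(b) = 2*((-6 + ⅔) - 9) = 2*(-16/3 - 9) = 2*(-43/3) = -86/3)
T(B) = 2*B*(420 + B) (T(B) = (B + B)*(B + 420) = (2*B)*(420 + B) = 2*B*(420 + B))
-365259 + T(a(-22)) = -365259 + 2*(-86/3)*(420 - 86/3) = -365259 + 2*(-86/3)*(1174/3) = -365259 - 201928/9 = -3489259/9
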